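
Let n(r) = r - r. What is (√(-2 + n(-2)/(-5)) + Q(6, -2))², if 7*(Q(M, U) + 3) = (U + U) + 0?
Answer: 527/49 - 50*I*√2/7 ≈ 10.755 - 10.102*I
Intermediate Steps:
n(r) = 0
Q(M, U) = -3 + 2*U/7 (Q(M, U) = -3 + ((U + U) + 0)/7 = -3 + (2*U + 0)/7 = -3 + (2*U)/7 = -3 + 2*U/7)
(√(-2 + n(-2)/(-5)) + Q(6, -2))² = (√(-2 + 0/(-5)) + (-3 + (2/7)*(-2)))² = (√(-2 + 0*(-⅕)) + (-3 - 4/7))² = (√(-2 + 0) - 25/7)² = (√(-2) - 25/7)² = (I*√2 - 25/7)² = (-25/7 + I*√2)²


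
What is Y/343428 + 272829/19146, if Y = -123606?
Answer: 1268479963/91323229 ≈ 13.890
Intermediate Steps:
Y/343428 + 272829/19146 = -123606/343428 + 272829/19146 = -123606*1/343428 + 272829*(1/19146) = -20601/57238 + 90943/6382 = 1268479963/91323229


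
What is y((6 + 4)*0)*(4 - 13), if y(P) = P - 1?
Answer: 9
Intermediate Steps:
y(P) = -1 + P
y((6 + 4)*0)*(4 - 13) = (-1 + (6 + 4)*0)*(4 - 13) = (-1 + 10*0)*(-9) = (-1 + 0)*(-9) = -1*(-9) = 9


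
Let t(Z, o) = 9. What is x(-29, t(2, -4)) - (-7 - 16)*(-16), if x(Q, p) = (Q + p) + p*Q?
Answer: -649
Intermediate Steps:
x(Q, p) = Q + p + Q*p (x(Q, p) = (Q + p) + Q*p = Q + p + Q*p)
x(-29, t(2, -4)) - (-7 - 16)*(-16) = (-29 + 9 - 29*9) - (-7 - 16)*(-16) = (-29 + 9 - 261) - (-23)*(-16) = -281 - 1*368 = -281 - 368 = -649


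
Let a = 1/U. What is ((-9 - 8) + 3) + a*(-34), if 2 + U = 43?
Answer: -608/41 ≈ -14.829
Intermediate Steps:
U = 41 (U = -2 + 43 = 41)
a = 1/41 ≈ 0.024390
((-9 - 8) + 3) + a*(-34) = ((-9 - 8) + 3) + (1/41)*(-34) = (-17 + 3) - 34/41 = -14 - 34/41 = -608/41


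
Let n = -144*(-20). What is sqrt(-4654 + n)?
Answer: I*sqrt(1774) ≈ 42.119*I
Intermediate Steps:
n = 2880
sqrt(-4654 + n) = sqrt(-4654 + 2880) = sqrt(-1774) = I*sqrt(1774)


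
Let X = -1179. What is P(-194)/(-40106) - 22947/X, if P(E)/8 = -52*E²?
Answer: 3229902581/7880829 ≈ 409.84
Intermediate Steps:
P(E) = -416*E² (P(E) = 8*(-52*E²) = -416*E²)
P(-194)/(-40106) - 22947/X = -416*(-194)²/(-40106) - 22947/(-1179) = -416*37636*(-1/40106) - 22947*(-1/1179) = -15656576*(-1/40106) + 7649/393 = 7828288/20053 + 7649/393 = 3229902581/7880829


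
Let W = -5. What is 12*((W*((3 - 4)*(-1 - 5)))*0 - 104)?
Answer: -1248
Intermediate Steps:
12*((W*((3 - 4)*(-1 - 5)))*0 - 104) = 12*(-5*(3 - 4)*(-1 - 5)*0 - 104) = 12*(-(-5)*(-6)*0 - 104) = 12*(-5*6*0 - 104) = 12*(-30*0 - 104) = 12*(0 - 104) = 12*(-104) = -1248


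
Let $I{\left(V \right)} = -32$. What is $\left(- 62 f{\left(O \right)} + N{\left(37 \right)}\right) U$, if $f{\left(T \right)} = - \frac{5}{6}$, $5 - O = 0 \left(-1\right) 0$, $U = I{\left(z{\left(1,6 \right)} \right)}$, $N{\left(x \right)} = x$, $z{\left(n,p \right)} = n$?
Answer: $- \frac{8512}{3} \approx -2837.3$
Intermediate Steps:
$U = -32$
$O = 5$ ($O = 5 - 0 \left(-1\right) 0 = 5 - 0 \cdot 0 = 5 - 0 = 5 + 0 = 5$)
$f{\left(T \right)} = - \frac{5}{6}$ ($f{\left(T \right)} = \left(-5\right) \frac{1}{6} = - \frac{5}{6}$)
$\left(- 62 f{\left(O \right)} + N{\left(37 \right)}\right) U = \left(\left(-62\right) \left(- \frac{5}{6}\right) + 37\right) \left(-32\right) = \left(\frac{155}{3} + 37\right) \left(-32\right) = \frac{266}{3} \left(-32\right) = - \frac{8512}{3}$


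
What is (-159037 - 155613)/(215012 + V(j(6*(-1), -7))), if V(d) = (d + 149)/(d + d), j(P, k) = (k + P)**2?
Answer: -53175850/36337187 ≈ -1.4634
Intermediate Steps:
j(P, k) = (P + k)**2
V(d) = (149 + d)/(2*d) (V(d) = (149 + d)/((2*d)) = (149 + d)*(1/(2*d)) = (149 + d)/(2*d))
(-159037 - 155613)/(215012 + V(j(6*(-1), -7))) = (-159037 - 155613)/(215012 + (149 + (6*(-1) - 7)**2)/(2*((6*(-1) - 7)**2))) = -314650/(215012 + (149 + (-6 - 7)**2)/(2*((-6 - 7)**2))) = -314650/(215012 + (149 + (-13)**2)/(2*((-13)**2))) = -314650/(215012 + (1/2)*(149 + 169)/169) = -314650/(215012 + (1/2)*(1/169)*318) = -314650/(215012 + 159/169) = -314650/36337187/169 = -314650*169/36337187 = -53175850/36337187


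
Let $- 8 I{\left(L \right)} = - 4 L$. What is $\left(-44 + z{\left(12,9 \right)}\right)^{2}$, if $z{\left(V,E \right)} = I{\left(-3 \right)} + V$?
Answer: $\frac{4489}{4} \approx 1122.3$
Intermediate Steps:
$I{\left(L \right)} = \frac{L}{2}$ ($I{\left(L \right)} = - \frac{\left(-4\right) L}{8} = \frac{L}{2}$)
$z{\left(V,E \right)} = - \frac{3}{2} + V$ ($z{\left(V,E \right)} = \frac{1}{2} \left(-3\right) + V = - \frac{3}{2} + V$)
$\left(-44 + z{\left(12,9 \right)}\right)^{2} = \left(-44 + \left(- \frac{3}{2} + 12\right)\right)^{2} = \left(-44 + \frac{21}{2}\right)^{2} = \left(- \frac{67}{2}\right)^{2} = \frac{4489}{4}$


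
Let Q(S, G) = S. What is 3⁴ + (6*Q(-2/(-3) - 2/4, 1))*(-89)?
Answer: -8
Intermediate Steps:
3⁴ + (6*Q(-2/(-3) - 2/4, 1))*(-89) = 3⁴ + (6*(-2/(-3) - 2/4))*(-89) = 81 + (6*(-2*(-⅓) - 2*¼))*(-89) = 81 + (6*(⅔ - ½))*(-89) = 81 + (6*(⅙))*(-89) = 81 + 1*(-89) = 81 - 89 = -8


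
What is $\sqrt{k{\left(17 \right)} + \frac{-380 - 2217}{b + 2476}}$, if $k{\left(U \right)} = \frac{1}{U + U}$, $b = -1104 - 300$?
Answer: $\frac{i \sqrt{49675207}}{4556} \approx 1.547 i$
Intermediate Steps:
$b = -1404$
$k{\left(U \right)} = \frac{1}{2 U}$
$\sqrt{k{\left(17 \right)} + \frac{-380 - 2217}{b + 2476}} = \sqrt{\frac{1}{2 \cdot 17} + \frac{-380 - 2217}{-1404 + 2476}} = \sqrt{\frac{1}{2} \cdot \frac{1}{17} - \frac{2597}{1072}} = \sqrt{\frac{1}{34} - \frac{2597}{1072}} = \sqrt{- \frac{43613}{18224}} = \frac{i \sqrt{49675207}}{4556}$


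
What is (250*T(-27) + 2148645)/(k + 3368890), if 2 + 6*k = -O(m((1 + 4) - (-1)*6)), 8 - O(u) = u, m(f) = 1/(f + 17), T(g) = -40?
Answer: 119764120/188657747 ≈ 0.63482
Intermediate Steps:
m(f) = 1/(17 + f)
O(u) = 8 - u
k = -93/56 (k = -⅓ + (-(8 - 1/(17 + ((1 + 4) - (-1)*6))))/6 = -⅓ + (-(8 - 1/(17 + (5 - 1*(-6)))))/6 = -⅓ + (-(8 - 1/(17 + (5 + 6))))/6 = -⅓ + (-(8 - 1/(17 + 11)))/6 = -⅓ + (-(8 - 1/28))/6 = -⅓ + (-1*223/28)/6 = -⅓ + (⅙)*(-223/28) = -⅓ - 223/168 = -93/56 ≈ -1.6607)
(250*T(-27) + 2148645)/(k + 3368890) = (250*(-40) + 2148645)/(-93/56 + 3368890) = (-10000 + 2148645)/(188657747/56) = 2138645*(56/188657747) = 119764120/188657747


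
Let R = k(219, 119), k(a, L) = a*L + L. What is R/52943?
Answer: 2380/4813 ≈ 0.49449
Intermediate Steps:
k(a, L) = L + L*a (k(a, L) = L*a + L = L + L*a)
R = 26180 (R = 119*(1 + 219) = 119*220 = 26180)
R/52943 = 26180/52943 = 26180*(1/52943) = 2380/4813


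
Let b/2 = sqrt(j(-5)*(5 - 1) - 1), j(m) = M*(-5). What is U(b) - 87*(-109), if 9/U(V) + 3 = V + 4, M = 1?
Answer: 6*(-1582*I + 3161*sqrt(21))/(-I + 2*sqrt(21)) ≈ 9483.1 - 0.97043*I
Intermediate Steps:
j(m) = -5 (j(m) = 1*(-5) = -5)
b = 2*I*sqrt(21) (b = 2*sqrt(-5*(5 - 1) - 1) = 2*sqrt(-5*4 - 1) = 2*sqrt(-20 - 1) = 2*sqrt(-21) = 2*(I*sqrt(21)) = 2*I*sqrt(21) ≈ 9.1651*I)
U(V) = 9/(1 + V) (U(V) = 9/(-3 + (V + 4)) = 9/(-3 + (4 + V)) = 9/(1 + V))
U(b) - 87*(-109) = 9/(1 + 2*I*sqrt(21)) - 87*(-109) = 9/(1 + 2*I*sqrt(21)) + 9483 = 9483 + 9/(1 + 2*I*sqrt(21))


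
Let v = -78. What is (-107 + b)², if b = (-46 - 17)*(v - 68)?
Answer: 82646281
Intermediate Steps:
b = 9198 (b = (-46 - 17)*(-78 - 68) = -63*(-146) = 9198)
(-107 + b)² = (-107 + 9198)² = 9091² = 82646281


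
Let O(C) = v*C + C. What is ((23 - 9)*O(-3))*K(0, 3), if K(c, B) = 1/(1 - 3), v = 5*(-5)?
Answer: -504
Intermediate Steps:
v = -25
O(C) = -24*C (O(C) = -25*C + C = -24*C)
K(c, B) = -½ (K(c, B) = 1/(-2) = -½)
((23 - 9)*O(-3))*K(0, 3) = ((23 - 9)*(-24*(-3)))*(-½) = (14*72)*(-½) = 1008*(-½) = -504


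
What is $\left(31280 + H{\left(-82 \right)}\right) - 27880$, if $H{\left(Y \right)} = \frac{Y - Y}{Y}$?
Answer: $3400$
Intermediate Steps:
$H{\left(Y \right)} = 0$ ($H{\left(Y \right)} = \frac{0}{Y} = 0$)
$\left(31280 + H{\left(-82 \right)}\right) - 27880 = \left(31280 + 0\right) - 27880 = 31280 - 27880 = 3400$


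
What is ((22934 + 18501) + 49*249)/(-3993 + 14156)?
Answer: 53636/10163 ≈ 5.2776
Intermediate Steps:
((22934 + 18501) + 49*249)/(-3993 + 14156) = (41435 + 12201)/10163 = 53636*(1/10163) = 53636/10163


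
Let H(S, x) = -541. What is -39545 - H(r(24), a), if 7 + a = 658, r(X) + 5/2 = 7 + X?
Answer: -39004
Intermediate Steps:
r(X) = 9/2 + X (r(X) = -5/2 + (7 + X) = 9/2 + X)
a = 651 (a = -7 + 658 = 651)
-39545 - H(r(24), a) = -39545 - 1*(-541) = -39545 + 541 = -39004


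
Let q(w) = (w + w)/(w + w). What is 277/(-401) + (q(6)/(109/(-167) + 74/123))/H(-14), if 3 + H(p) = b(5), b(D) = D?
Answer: -8818087/841298 ≈ -10.482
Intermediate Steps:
H(p) = 2 (H(p) = -3 + 5 = 2)
q(w) = 1 (q(w) = (2*w)/((2*w)) = (2*w)*(1/(2*w)) = 1)
277/(-401) + (q(6)/(109/(-167) + 74/123))/H(-14) = 277/(-401) + (1/(109/(-167) + 74/123))/2 = 277*(-1/401) + (1/(109*(-1/167) + 74*(1/123)))*(½) = -277/401 + (1/(-109/167 + 74/123))*(½) = -277/401 + (1/(-1049/20541))*(½) = -277/401 + (1*(-20541/1049))*(½) = -277/401 - 20541/1049*½ = -277/401 - 20541/2098 = -8818087/841298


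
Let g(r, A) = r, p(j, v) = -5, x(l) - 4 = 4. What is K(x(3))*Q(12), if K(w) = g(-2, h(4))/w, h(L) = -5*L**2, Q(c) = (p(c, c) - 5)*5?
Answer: 25/2 ≈ 12.500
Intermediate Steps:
x(l) = 8 (x(l) = 4 + 4 = 8)
Q(c) = -50 (Q(c) = (-5 - 5)*5 = -10*5 = -50)
K(w) = -2/w
K(x(3))*Q(12) = -2/8*(-50) = -2*1/8*(-50) = -1/4*(-50) = 25/2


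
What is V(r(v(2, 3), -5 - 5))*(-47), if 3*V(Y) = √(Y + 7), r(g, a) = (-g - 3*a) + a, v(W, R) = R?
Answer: -94*√6/3 ≈ -76.751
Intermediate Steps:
r(g, a) = -g - 2*a
V(Y) = √(7 + Y)/3 (V(Y) = √(Y + 7)/3 = √(7 + Y)/3)
V(r(v(2, 3), -5 - 5))*(-47) = (√(7 + (-1*3 - 2*(-5 - 5)))/3)*(-47) = (√(7 + (-3 - 2*(-10)))/3)*(-47) = (√(7 + (-3 + 20))/3)*(-47) = (√(7 + 17)/3)*(-47) = (√24/3)*(-47) = ((2*√6)/3)*(-47) = (2*√6/3)*(-47) = -94*√6/3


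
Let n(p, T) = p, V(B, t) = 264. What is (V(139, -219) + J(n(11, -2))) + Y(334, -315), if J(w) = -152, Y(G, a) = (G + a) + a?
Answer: -184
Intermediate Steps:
Y(G, a) = G + 2*a
(V(139, -219) + J(n(11, -2))) + Y(334, -315) = (264 - 152) + (334 + 2*(-315)) = 112 + (334 - 630) = 112 - 296 = -184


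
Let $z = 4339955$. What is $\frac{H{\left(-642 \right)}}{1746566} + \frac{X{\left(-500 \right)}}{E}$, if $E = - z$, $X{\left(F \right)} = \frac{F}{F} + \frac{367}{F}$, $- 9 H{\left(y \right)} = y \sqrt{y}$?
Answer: $- \frac{133}{2169977500} + \frac{107 i \sqrt{642}}{2619849} \approx -6.1291 \cdot 10^{-8} + 0.0010348 i$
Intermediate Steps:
$H{\left(y \right)} = - \frac{y^{\frac{3}{2}}}{9}$ ($H{\left(y \right)} = - \frac{y \sqrt{y}}{9} = - \frac{y^{\frac{3}{2}}}{9}$)
$X{\left(F \right)} = 1 + \frac{367}{F}$
$E = -4339955$ ($E = \left(-1\right) 4339955 = -4339955$)
$\frac{H{\left(-642 \right)}}{1746566} + \frac{X{\left(-500 \right)}}{E} = \frac{\left(- \frac{1}{9}\right) \left(-642\right)^{\frac{3}{2}}}{1746566} + \frac{\frac{1}{-500} \left(367 - 500\right)}{-4339955} = - \frac{\left(-642\right) i \sqrt{642}}{9} \cdot \frac{1}{1746566} + \left(- \frac{1}{500}\right) \left(-133\right) \left(- \frac{1}{4339955}\right) = \frac{214 i \sqrt{642}}{3} \cdot \frac{1}{1746566} + \frac{133}{500} \left(- \frac{1}{4339955}\right) = \frac{107 i \sqrt{642}}{2619849} - \frac{133}{2169977500} = - \frac{133}{2169977500} + \frac{107 i \sqrt{642}}{2619849}$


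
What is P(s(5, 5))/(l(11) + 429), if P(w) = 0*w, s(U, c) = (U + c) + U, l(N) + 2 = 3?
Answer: 0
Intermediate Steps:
l(N) = 1 (l(N) = -2 + 3 = 1)
s(U, c) = c + 2*U
P(w) = 0
P(s(5, 5))/(l(11) + 429) = 0/(1 + 429) = 0/430 = 0*(1/430) = 0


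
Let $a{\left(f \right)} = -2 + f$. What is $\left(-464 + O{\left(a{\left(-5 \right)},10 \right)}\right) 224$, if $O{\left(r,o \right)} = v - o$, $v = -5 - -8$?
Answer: $-105504$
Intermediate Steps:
$v = 3$ ($v = -5 + 8 = 3$)
$O{\left(r,o \right)} = 3 - o$
$\left(-464 + O{\left(a{\left(-5 \right)},10 \right)}\right) 224 = \left(-464 + \left(3 - 10\right)\right) 224 = \left(-464 - 7\right) 224 = \left(-471\right) 224 = -105504$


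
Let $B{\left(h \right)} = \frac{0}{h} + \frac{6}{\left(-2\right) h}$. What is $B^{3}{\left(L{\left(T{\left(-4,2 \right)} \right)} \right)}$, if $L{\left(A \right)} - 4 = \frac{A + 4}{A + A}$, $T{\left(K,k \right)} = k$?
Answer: $- \frac{216}{1331} \approx -0.16228$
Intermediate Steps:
$L{\left(A \right)} = 4 + \frac{4 + A}{2 A}$ ($L{\left(A \right)} = 4 + \frac{A + 4}{A + A} = 4 + \frac{4 + A}{2 A}$)
$B{\left(h \right)} = - \frac{3}{h}$ ($B{\left(h \right)} = 0 + 6 \left(- \frac{1}{2 h}\right) = 0 - \frac{3}{h} = - \frac{3}{h}$)
$B^{3}{\left(L{\left(T{\left(-4,2 \right)} \right)} \right)} = \left(- \frac{3}{\frac{9}{2} + \frac{2}{2}}\right)^{3} = \left(- \frac{3}{\frac{9}{2} + 2 \cdot \frac{1}{2}}\right)^{3} = \left(- \frac{3}{\frac{9}{2} + 1}\right)^{3} = \left(- \frac{3}{\frac{11}{2}}\right)^{3} = \left(\left(-3\right) \frac{2}{11}\right)^{3} = \left(- \frac{6}{11}\right)^{3} = - \frac{216}{1331}$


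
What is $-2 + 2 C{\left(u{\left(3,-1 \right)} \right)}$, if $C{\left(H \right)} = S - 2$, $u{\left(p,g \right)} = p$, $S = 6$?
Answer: $6$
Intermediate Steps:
$C{\left(H \right)} = 4$ ($C{\left(H \right)} = 6 - 2 = 4$)
$-2 + 2 C{\left(u{\left(3,-1 \right)} \right)} = -2 + 2 \cdot 4 = -2 + 8 = 6$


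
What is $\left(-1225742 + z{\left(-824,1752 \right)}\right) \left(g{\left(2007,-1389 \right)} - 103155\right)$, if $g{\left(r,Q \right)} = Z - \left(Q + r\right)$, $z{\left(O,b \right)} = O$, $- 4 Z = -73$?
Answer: $\frac{254524097377}{2} \approx 1.2726 \cdot 10^{11}$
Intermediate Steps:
$Z = \frac{73}{4}$ ($Z = \left(- \frac{1}{4}\right) \left(-73\right) = \frac{73}{4} \approx 18.25$)
$g{\left(r,Q \right)} = \frac{73}{4} - Q - r$ ($g{\left(r,Q \right)} = \frac{73}{4} - \left(Q + r\right) = \frac{73}{4} - Q - r$)
$\left(-1225742 + z{\left(-824,1752 \right)}\right) \left(g{\left(2007,-1389 \right)} - 103155\right) = \left(-1225742 - 824\right) \left(\left(\frac{73}{4} - -1389 - 2007\right) - 103155\right) = - 1226566 \left(\left(\frac{73}{4} + 1389 - 2007\right) - 103155\right) = - 1226566 \left(- \frac{2399}{4} - 103155\right) = \left(-1226566\right) \left(- \frac{415019}{4}\right) = \frac{254524097377}{2}$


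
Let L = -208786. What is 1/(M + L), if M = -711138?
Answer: -1/919924 ≈ -1.0870e-6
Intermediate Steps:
1/(M + L) = 1/(-711138 - 208786) = 1/(-919924) = -1/919924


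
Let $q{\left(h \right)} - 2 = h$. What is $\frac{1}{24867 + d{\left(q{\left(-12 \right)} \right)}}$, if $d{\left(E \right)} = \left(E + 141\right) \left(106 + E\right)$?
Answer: $\frac{1}{37443} \approx 2.6707 \cdot 10^{-5}$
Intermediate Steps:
$q{\left(h \right)} = 2 + h$
$d{\left(E \right)} = \left(106 + E\right) \left(141 + E\right)$ ($d{\left(E \right)} = \left(141 + E\right) \left(106 + E\right) = \left(106 + E\right) \left(141 + E\right)$)
$\frac{1}{24867 + d{\left(q{\left(-12 \right)} \right)}} = \frac{1}{24867 + \left(14946 + \left(2 - 12\right)^{2} + 247 \left(2 - 12\right)\right)} = \frac{1}{24867 + \left(14946 + \left(-10\right)^{2} + 247 \left(-10\right)\right)} = \frac{1}{24867 + \left(14946 + 100 - 2470\right)} = \frac{1}{24867 + 12576} = \frac{1}{37443}$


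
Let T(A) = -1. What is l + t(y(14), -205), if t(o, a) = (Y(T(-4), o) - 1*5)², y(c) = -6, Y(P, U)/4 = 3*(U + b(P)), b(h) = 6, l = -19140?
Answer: -19115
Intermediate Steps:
Y(P, U) = 72 + 12*U (Y(P, U) = 4*(3*(U + 6)) = 4*(3*(6 + U)) = 4*(18 + 3*U) = 72 + 12*U)
t(o, a) = (67 + 12*o)² (t(o, a) = ((72 + 12*o) - 1*5)² = ((72 + 12*o) - 5)² = (67 + 12*o)²)
l + t(y(14), -205) = -19140 + (67 + 12*(-6))² = -19140 + (67 - 72)² = -19140 + (-5)² = -19140 + 25 = -19115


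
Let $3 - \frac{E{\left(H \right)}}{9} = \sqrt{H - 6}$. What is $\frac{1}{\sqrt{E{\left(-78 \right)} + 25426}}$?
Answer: $\frac{1}{\sqrt{25453 - 18 i \sqrt{21}}} \approx 0.006268 + 1.016 \cdot 10^{-5} i$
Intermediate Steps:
$E{\left(H \right)} = 27 - 9 \sqrt{-6 + H}$ ($E{\left(H \right)} = 27 - 9 \sqrt{H - 6} = 27 - 9 \sqrt{-6 + H}$)
$\frac{1}{\sqrt{E{\left(-78 \right)} + 25426}} = \frac{1}{\sqrt{\left(27 - 9 \sqrt{-6 - 78}\right) + 25426}} = \frac{1}{\sqrt{\left(27 - 9 \sqrt{-84}\right) + 25426}} = \frac{1}{\sqrt{\left(27 - 9 \cdot 2 i \sqrt{21}\right) + 25426}} = \frac{1}{\sqrt{\left(27 - 18 i \sqrt{21}\right) + 25426}} = \frac{1}{\sqrt{25453 - 18 i \sqrt{21}}}$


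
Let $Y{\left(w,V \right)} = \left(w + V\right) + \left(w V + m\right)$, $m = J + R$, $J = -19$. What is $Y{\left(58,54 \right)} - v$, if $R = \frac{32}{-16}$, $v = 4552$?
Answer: $-1329$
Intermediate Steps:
$R = -2$ ($R = 32 \left(- \frac{1}{16}\right) = -2$)
$m = -21$ ($m = -19 - 2 = -21$)
$Y{\left(w,V \right)} = -21 + V + w + V w$ ($Y{\left(w,V \right)} = \left(w + V\right) + \left(w V - 21\right) = \left(V + w\right) + \left(V w - 21\right) = \left(V + w\right) + \left(-21 + V w\right) = -21 + V + w + V w$)
$Y{\left(58,54 \right)} - v = \left(-21 + 54 + 58 + 54 \cdot 58\right) - 4552 = \left(-21 + 54 + 58 + 3132\right) - 4552 = 3223 - 4552 = -1329$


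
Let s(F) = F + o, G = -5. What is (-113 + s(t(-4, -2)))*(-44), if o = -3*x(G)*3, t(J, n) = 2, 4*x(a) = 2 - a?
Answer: 5577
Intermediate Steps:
x(a) = 1/2 - a/4 (x(a) = (2 - a)/4 = 1/2 - a/4)
o = -63/4 (o = -3*(1/2 - 1/4*(-5))*3 = -3*(1/2 + 5/4)*3 = -3*7/4*3 = -21/4*3 = -63/4 ≈ -15.750)
s(F) = -63/4 + F (s(F) = F - 63/4 = -63/4 + F)
(-113 + s(t(-4, -2)))*(-44) = (-113 + (-63/4 + 2))*(-44) = (-113 - 55/4)*(-44) = -507/4*(-44) = 5577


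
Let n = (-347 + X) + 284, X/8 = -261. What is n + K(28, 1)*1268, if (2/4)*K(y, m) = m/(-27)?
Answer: -60613/27 ≈ -2244.9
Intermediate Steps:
X = -2088 (X = 8*(-261) = -2088)
n = -2151 (n = (-347 - 2088) + 284 = -2435 + 284 = -2151)
K(y, m) = -2*m/27 (K(y, m) = 2*(m/(-27)) = 2*(m*(-1/27)) = 2*(-m/27) = -2*m/27)
n + K(28, 1)*1268 = -2151 - 2/27*1*1268 = -2151 - 2/27*1268 = -2151 - 2536/27 = -60613/27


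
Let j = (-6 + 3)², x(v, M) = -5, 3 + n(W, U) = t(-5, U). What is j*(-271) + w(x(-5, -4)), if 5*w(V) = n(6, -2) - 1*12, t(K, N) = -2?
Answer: -12212/5 ≈ -2442.4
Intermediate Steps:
n(W, U) = -5 (n(W, U) = -3 - 2 = -5)
w(V) = -17/5 (w(V) = (-5 - 1*12)/5 = (-5 - 12)/5 = (⅕)*(-17) = -17/5)
j = 9 (j = (-3)² = 9)
j*(-271) + w(x(-5, -4)) = 9*(-271) - 17/5 = -2439 - 17/5 = -12212/5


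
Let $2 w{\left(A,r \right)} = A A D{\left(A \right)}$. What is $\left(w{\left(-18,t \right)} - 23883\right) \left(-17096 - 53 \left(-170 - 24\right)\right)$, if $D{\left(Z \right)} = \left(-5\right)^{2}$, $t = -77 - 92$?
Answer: $135142062$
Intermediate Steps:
$t = -169$
$D{\left(Z \right)} = 25$
$w{\left(A,r \right)} = \frac{25 A^{2}}{2}$ ($w{\left(A,r \right)} = \frac{A A 25}{2} = \frac{A^{2} \cdot 25}{2} = \frac{25 A^{2}}{2}$)
$\left(w{\left(-18,t \right)} - 23883\right) \left(-17096 - 53 \left(-170 - 24\right)\right) = \left(\frac{25 \left(-18\right)^{2}}{2} - 23883\right) \left(-17096 - 53 \left(-170 - 24\right)\right) = \left(\frac{25}{2} \cdot 324 - 23883\right) \left(-17096 - -10282\right) = \left(4050 - 23883\right) \left(-17096 + 10282\right) = \left(-19833\right) \left(-6814\right) = 135142062$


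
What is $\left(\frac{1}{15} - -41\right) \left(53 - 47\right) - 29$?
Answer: $\frac{1087}{5} \approx 217.4$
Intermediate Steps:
$\left(\frac{1}{15} - -41\right) \left(53 - 47\right) - 29 = \left(\frac{1}{15} + 41\right) \left(53 - 47\right) - 29 = \frac{616}{15} \cdot 6 - 29 = \frac{1232}{5} - 29 = \frac{1087}{5}$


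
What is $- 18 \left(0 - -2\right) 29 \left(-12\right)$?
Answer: $12528$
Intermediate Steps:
$- 18 \left(0 - -2\right) 29 \left(-12\right) = - 18 \left(0 + 2\right) 29 \left(-12\right) = \left(-18\right) 2 \cdot 29 \left(-12\right) = \left(-36\right) 29 \left(-12\right) = \left(-1044\right) \left(-12\right) = 12528$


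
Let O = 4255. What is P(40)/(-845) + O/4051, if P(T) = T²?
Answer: -577225/684619 ≈ -0.84313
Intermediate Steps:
P(40)/(-845) + O/4051 = 40²/(-845) + 4255/4051 = 1600*(-1/845) + 4255*(1/4051) = -320/169 + 4255/4051 = -577225/684619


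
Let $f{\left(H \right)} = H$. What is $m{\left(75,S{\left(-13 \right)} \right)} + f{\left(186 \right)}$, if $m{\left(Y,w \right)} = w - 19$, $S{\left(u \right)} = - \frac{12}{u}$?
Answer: $\frac{2183}{13} \approx 167.92$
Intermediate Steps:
$m{\left(Y,w \right)} = -19 + w$
$m{\left(75,S{\left(-13 \right)} \right)} + f{\left(186 \right)} = \left(-19 - \frac{12}{-13}\right) + 186 = \left(-19 - - \frac{12}{13}\right) + 186 = \left(-19 + \frac{12}{13}\right) + 186 = - \frac{235}{13} + 186 = \frac{2183}{13}$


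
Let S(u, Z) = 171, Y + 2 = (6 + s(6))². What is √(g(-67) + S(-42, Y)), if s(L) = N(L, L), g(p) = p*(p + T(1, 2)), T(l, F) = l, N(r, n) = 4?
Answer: √4593 ≈ 67.772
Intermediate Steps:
g(p) = p*(1 + p) (g(p) = p*(p + 1) = p*(1 + p))
s(L) = 4
Y = 98 (Y = -2 + (6 + 4)² = -2 + 10² = -2 + 100 = 98)
√(g(-67) + S(-42, Y)) = √(-67*(1 - 67) + 171) = √(-67*(-66) + 171) = √(4422 + 171) = √4593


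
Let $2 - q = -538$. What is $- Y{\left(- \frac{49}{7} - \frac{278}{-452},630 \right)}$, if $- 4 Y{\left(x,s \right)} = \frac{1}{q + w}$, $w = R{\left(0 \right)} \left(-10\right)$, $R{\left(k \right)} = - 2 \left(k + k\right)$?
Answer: $\frac{1}{2160} \approx 0.00046296$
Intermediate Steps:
$R{\left(k \right)} = - 4 k$ ($R{\left(k \right)} = - 2 \cdot 2 k = - 4 k$)
$q = 540$ ($q = 2 - -538 = 2 + 538 = 540$)
$w = 0$ ($w = \left(-4\right) 0 \left(-10\right) = 0 \left(-10\right) = 0$)
$Y{\left(x,s \right)} = - \frac{1}{2160}$ ($Y{\left(x,s \right)} = - \frac{1}{4 \left(540 + 0\right)} = - \frac{1}{4 \cdot 540} = \left(- \frac{1}{4}\right) \frac{1}{540} = - \frac{1}{2160}$)
$- Y{\left(- \frac{49}{7} - \frac{278}{-452},630 \right)} = \left(-1\right) \left(- \frac{1}{2160}\right) = \frac{1}{2160}$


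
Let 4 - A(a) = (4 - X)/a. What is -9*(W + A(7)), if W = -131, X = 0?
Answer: 8037/7 ≈ 1148.1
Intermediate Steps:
A(a) = 4 - 4/a (A(a) = 4 - (4 - 1*0)/a = 4 - (4 + 0)/a = 4 - 4/a)
-9*(W + A(7)) = -9*(-131 + (4 - 4/7)) = -9*(-131 + 24/7) = -9*(-893/7) = 8037/7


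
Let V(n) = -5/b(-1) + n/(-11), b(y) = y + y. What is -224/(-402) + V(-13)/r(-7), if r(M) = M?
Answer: 967/30954 ≈ 0.031240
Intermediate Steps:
b(y) = 2*y
V(n) = 5/2 - n/11 (V(n) = -5/(2*(-1)) + n/(-11) = -5/(-2) + n*(-1/11) = -5*(-½) - n/11 = 5/2 - n/11)
-224/(-402) + V(-13)/r(-7) = -224/(-402) + (5/2 - 1/11*(-13))/(-7) = -224*(-1/402) + (5/2 + 13/11)*(-⅐) = 112/201 + (81/22)*(-⅐) = 112/201 - 81/154 = 967/30954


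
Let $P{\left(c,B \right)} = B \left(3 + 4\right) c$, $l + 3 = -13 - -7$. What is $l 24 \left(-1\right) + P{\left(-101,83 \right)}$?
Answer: $-58465$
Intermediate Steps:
$l = -9$ ($l = -3 - 6 = -9$)
$P{\left(c,B \right)} = 7 B c$ ($P{\left(c,B \right)} = B 7 c = 7 B c$)
$l 24 \left(-1\right) + P{\left(-101,83 \right)} = \left(-9\right) 24 \left(-1\right) + 7 \cdot 83 \left(-101\right) = \left(-216\right) \left(-1\right) - 58681 = 216 - 58681 = -58465$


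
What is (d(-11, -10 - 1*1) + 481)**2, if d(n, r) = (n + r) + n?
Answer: 200704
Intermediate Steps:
d(n, r) = r + 2*n
(d(-11, -10 - 1*1) + 481)**2 = (((-10 - 1*1) + 2*(-11)) + 481)**2 = (((-10 - 1) - 22) + 481)**2 = ((-11 - 22) + 481)**2 = (-33 + 481)**2 = 448**2 = 200704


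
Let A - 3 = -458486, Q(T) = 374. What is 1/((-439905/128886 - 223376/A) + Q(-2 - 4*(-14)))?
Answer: 19697346646/7309174670611 ≈ 0.0026949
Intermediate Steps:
A = -458483 (A = 3 - 458486 = -458483)
1/((-439905/128886 - 223376/A) + Q(-2 - 4*(-14))) = 1/((-439905/128886 - 223376/(-458483)) + 374) = 1/((-439905*1/128886 - 223376*(-1/458483)) + 374) = 1/((-146635/42962 + 223376/458483) + 374) = 1/(-57632974993/19697346646 + 374) = 1/(7309174670611/19697346646) = 19697346646/7309174670611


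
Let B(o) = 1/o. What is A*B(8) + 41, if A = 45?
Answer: 373/8 ≈ 46.625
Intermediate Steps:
A*B(8) + 41 = 45/8 + 41 = 373/8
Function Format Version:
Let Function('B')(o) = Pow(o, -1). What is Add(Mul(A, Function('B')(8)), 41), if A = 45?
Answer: Rational(373, 8) ≈ 46.625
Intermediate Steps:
Add(Mul(A, Function('B')(8)), 41) = Add(Mul(45, Pow(8, -1)), 41) = Add(Mul(45, Rational(1, 8)), 41) = Add(Rational(45, 8), 41) = Rational(373, 8)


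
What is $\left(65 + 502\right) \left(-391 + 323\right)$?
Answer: $-38556$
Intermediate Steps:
$\left(65 + 502\right) \left(-391 + 323\right) = 567 \left(-68\right) = -38556$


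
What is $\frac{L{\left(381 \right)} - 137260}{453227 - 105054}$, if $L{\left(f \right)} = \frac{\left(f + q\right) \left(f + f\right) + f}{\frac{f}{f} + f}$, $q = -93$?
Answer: $- \frac{7459069}{19000298} \approx -0.39258$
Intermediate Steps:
$L{\left(f \right)} = \frac{f + 2 f \left(-93 + f\right)}{1 + f}$ ($L{\left(f \right)} = \frac{\left(f - 93\right) \left(f + f\right) + f}{\frac{f}{f} + f} = \frac{\left(-93 + f\right) 2 f + f}{1 + f} = \frac{2 f \left(-93 + f\right) + f}{1 + f} = \frac{f + 2 f \left(-93 + f\right)}{1 + f}$)
$\frac{L{\left(381 \right)} - 137260}{453227 - 105054} = \frac{\frac{381 \left(-185 + 2 \cdot 381\right)}{1 + 381} - 137260}{453227 - 105054} = \frac{\frac{381 \left(-185 + 762\right)}{382} - 137260}{348173} = \left(381 \cdot \frac{1}{382} \cdot 577 - 137260\right) \frac{1}{348173} = \left(\frac{219837}{382} - 137260\right) \frac{1}{348173} = \left(- \frac{52213483}{382}\right) \frac{1}{348173} = - \frac{7459069}{19000298}$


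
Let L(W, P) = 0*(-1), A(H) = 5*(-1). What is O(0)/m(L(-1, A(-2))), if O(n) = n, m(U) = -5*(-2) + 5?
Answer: 0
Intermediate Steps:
A(H) = -5
L(W, P) = 0
m(U) = 15 (m(U) = 10 + 5 = 15)
O(0)/m(L(-1, A(-2))) = 0/15 = 0*(1/15) = 0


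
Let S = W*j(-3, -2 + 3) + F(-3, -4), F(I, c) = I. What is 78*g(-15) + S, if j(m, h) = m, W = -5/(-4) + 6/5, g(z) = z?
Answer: -23607/20 ≈ -1180.3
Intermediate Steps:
W = 49/20 (W = -5*(-¼) + 6*(⅕) = 5/4 + 6/5 = 49/20 ≈ 2.4500)
S = -207/20 (S = (49/20)*(-3) - 3 = -147/20 - 3 = -207/20 ≈ -10.350)
78*g(-15) + S = 78*(-15) - 207/20 = -1170 - 207/20 = -23607/20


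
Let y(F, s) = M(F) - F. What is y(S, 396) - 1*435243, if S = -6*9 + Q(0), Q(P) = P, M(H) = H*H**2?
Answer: -592653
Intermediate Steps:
M(H) = H**3
S = -54 (S = -6*9 + 0 = -54 + 0 = -54)
y(F, s) = F**3 - F
y(S, 396) - 1*435243 = ((-54)**3 - 1*(-54)) - 1*435243 = (-157464 + 54) - 435243 = -157410 - 435243 = -592653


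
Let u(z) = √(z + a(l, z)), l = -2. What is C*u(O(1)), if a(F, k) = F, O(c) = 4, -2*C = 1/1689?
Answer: -√2/3378 ≈ -0.00041865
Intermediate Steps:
C = -1/3378 (C = -½/1689 = -½*1/1689 = -1/3378 ≈ -0.00029603)
u(z) = √(-2 + z) (u(z) = √(z - 2) = √(-2 + z))
C*u(O(1)) = -√(-2 + 4)/3378 = -√2/3378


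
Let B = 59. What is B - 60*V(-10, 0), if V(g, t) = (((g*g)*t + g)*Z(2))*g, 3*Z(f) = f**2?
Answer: -7941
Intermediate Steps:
Z(f) = f**2/3
V(g, t) = g*(4*g/3 + 4*t*g**2/3) (V(g, t) = (((g*g)*t + g)*((1/3)*2**2))*g = ((g**2*t + g)*((1/3)*4))*g = ((t*g**2 + g)*(4/3))*g = ((g + t*g**2)*(4/3))*g = (4*g/3 + 4*t*g**2/3)*g = g*(4*g/3 + 4*t*g**2/3))
B - 60*V(-10, 0) = 59 - 80*(-10)**2*(1 - 10*0) = 59 - 80*100*(1 + 0) = 59 - 80*100 = 59 - 60*400/3 = 59 - 8000 = -7941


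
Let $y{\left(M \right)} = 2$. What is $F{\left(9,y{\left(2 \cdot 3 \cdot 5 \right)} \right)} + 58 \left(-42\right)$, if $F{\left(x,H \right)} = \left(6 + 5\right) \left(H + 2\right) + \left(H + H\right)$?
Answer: $-2388$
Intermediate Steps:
$F{\left(x,H \right)} = 22 + 13 H$ ($F{\left(x,H \right)} = 11 \left(2 + H\right) + 2 H = \left(22 + 11 H\right) + 2 H = 22 + 13 H$)
$F{\left(9,y{\left(2 \cdot 3 \cdot 5 \right)} \right)} + 58 \left(-42\right) = \left(22 + 13 \cdot 2\right) + 58 \left(-42\right) = \left(22 + 26\right) - 2436 = 48 - 2436 = -2388$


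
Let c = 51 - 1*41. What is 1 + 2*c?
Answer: 21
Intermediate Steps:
c = 10 (c = 51 - 41 = 10)
1 + 2*c = 1 + 2*10 = 1 + 20 = 21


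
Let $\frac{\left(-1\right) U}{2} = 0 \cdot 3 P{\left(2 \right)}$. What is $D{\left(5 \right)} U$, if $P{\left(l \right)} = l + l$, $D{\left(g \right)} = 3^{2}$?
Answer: $0$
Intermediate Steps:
$D{\left(g \right)} = 9$
$P{\left(l \right)} = 2 l$
$U = 0$ ($U = - 2 \cdot 0 \cdot 3 \cdot 2 \cdot 2 = - 2 \cdot 0 \cdot 4 = \left(-2\right) 0 = 0$)
$D{\left(5 \right)} U = 9 \cdot 0 = 0$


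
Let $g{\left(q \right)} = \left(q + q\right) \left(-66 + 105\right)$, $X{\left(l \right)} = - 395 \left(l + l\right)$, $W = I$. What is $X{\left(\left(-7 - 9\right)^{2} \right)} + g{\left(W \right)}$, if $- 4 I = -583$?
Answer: $- \frac{381743}{2} \approx -1.9087 \cdot 10^{5}$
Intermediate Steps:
$I = \frac{583}{4}$ ($I = \left(- \frac{1}{4}\right) \left(-583\right) = \frac{583}{4} \approx 145.75$)
$W = \frac{583}{4} \approx 145.75$
$X{\left(l \right)} = - 790 l$ ($X{\left(l \right)} = - 395 \cdot 2 l = - 790 l$)
$g{\left(q \right)} = 78 q$ ($g{\left(q \right)} = 2 q 39 = 78 q$)
$X{\left(\left(-7 - 9\right)^{2} \right)} + g{\left(W \right)} = - 790 \left(-7 - 9\right)^{2} + 78 \cdot \frac{583}{4} = - 790 \left(-16\right)^{2} + \frac{22737}{2} = \left(-790\right) 256 + \frac{22737}{2} = -202240 + \frac{22737}{2} = - \frac{381743}{2}$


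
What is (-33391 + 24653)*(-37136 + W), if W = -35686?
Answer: 636318636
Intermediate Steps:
(-33391 + 24653)*(-37136 + W) = (-33391 + 24653)*(-37136 - 35686) = -8738*(-72822) = 636318636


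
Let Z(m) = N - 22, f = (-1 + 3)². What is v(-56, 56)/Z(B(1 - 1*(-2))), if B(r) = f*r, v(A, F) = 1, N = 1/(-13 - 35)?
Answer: -48/1057 ≈ -0.045412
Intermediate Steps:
f = 4 (f = 2² = 4)
N = -1/48 (N = 1/(-48) = -1/48 ≈ -0.020833)
B(r) = 4*r
Z(m) = -1057/48 (Z(m) = -1/48 - 22 = -1057/48)
v(-56, 56)/Z(B(1 - 1*(-2))) = 1/(-1057/48) = 1*(-48/1057) = -48/1057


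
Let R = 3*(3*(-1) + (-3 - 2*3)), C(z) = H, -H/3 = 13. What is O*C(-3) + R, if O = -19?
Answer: 705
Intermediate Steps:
H = -39 (H = -3*13 = -39)
C(z) = -39
R = -36 (R = 3*(-3 + (-3 - 6)) = 3*(-3 - 9) = 3*(-12) = -36)
O*C(-3) + R = -19*(-39) - 36 = 741 - 36 = 705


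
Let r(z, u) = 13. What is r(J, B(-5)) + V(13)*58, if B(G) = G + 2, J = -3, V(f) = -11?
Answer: -625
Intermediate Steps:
B(G) = 2 + G
r(J, B(-5)) + V(13)*58 = 13 - 11*58 = 13 - 638 = -625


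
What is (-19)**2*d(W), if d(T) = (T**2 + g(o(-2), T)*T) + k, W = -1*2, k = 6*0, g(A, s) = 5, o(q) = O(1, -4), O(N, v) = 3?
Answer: -2166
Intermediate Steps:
o(q) = 3
k = 0
W = -2
d(T) = T**2 + 5*T (d(T) = (T**2 + 5*T) + 0 = T**2 + 5*T)
(-19)**2*d(W) = (-19)**2*(-2*(5 - 2)) = 361*(-2*3) = 361*(-6) = -2166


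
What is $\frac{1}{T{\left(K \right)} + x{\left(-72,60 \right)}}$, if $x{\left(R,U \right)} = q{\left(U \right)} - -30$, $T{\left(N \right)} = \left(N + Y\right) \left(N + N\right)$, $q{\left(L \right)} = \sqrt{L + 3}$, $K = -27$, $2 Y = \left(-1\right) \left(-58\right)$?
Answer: $- \frac{26}{2007} - \frac{\sqrt{7}}{2007} \approx -0.014273$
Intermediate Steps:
$Y = 29$ ($Y = \frac{\left(-1\right) \left(-58\right)}{2} = \frac{1}{2} \cdot 58 = 29$)
$q{\left(L \right)} = \sqrt{3 + L}$
$T{\left(N \right)} = 2 N \left(29 + N\right)$ ($T{\left(N \right)} = \left(N + 29\right) \left(N + N\right) = \left(29 + N\right) 2 N = 2 N \left(29 + N\right)$)
$x{\left(R,U \right)} = 30 + \sqrt{3 + U}$ ($x{\left(R,U \right)} = \sqrt{3 + U} - -30 = \sqrt{3 + U} + 30 = 30 + \sqrt{3 + U}$)
$\frac{1}{T{\left(K \right)} + x{\left(-72,60 \right)}} = \frac{1}{2 \left(-27\right) \left(29 - 27\right) + \left(30 + \sqrt{3 + 60}\right)} = \frac{1}{2 \left(-27\right) 2 + \left(30 + \sqrt{63}\right)} = \frac{1}{-108 + \left(30 + 3 \sqrt{7}\right)} = \frac{1}{-78 + 3 \sqrt{7}}$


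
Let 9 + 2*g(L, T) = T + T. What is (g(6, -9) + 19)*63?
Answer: 693/2 ≈ 346.50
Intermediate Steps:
g(L, T) = -9/2 + T (g(L, T) = -9/2 + (T + T)/2 = -9/2 + (2*T)/2 = -9/2 + T)
(g(6, -9) + 19)*63 = ((-9/2 - 9) + 19)*63 = (-27/2 + 19)*63 = (11/2)*63 = 693/2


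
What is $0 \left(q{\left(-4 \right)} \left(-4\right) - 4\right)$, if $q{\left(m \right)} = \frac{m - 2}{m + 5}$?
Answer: $0$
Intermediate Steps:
$q{\left(m \right)} = \frac{-2 + m}{5 + m}$
$0 \left(q{\left(-4 \right)} \left(-4\right) - 4\right) = 0 \left(\frac{-2 - 4}{5 - 4} \left(-4\right) - 4\right) = 0 \left(1^{-1} \left(-6\right) \left(-4\right) - 4\right) = 0 \left(1 \left(-6\right) \left(-4\right) - 4\right) = 0 \left(\left(-6\right) \left(-4\right) - 4\right) = 0 \left(24 - 4\right) = 0 \cdot 20 = 0$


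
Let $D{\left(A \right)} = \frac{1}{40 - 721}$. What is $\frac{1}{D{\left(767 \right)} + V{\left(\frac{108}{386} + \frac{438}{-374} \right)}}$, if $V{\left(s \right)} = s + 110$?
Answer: $\frac{24577971}{2681633630} \approx 0.0091653$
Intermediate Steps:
$D{\left(A \right)} = - \frac{1}{681}$ ($D{\left(A \right)} = \frac{1}{-681} = - \frac{1}{681}$)
$V{\left(s \right)} = 110 + s$
$\frac{1}{D{\left(767 \right)} + V{\left(\frac{108}{386} + \frac{438}{-374} \right)}} = \frac{1}{- \frac{1}{681} + \left(110 + \left(\frac{108}{386} + \frac{438}{-374}\right)\right)} = \frac{1}{- \frac{1}{681} + \left(110 + \left(108 \cdot \frac{1}{386} + 438 \left(- \frac{1}{374}\right)\right)\right)} = \frac{1}{- \frac{1}{681} + \left(110 + \left(\frac{54}{193} - \frac{219}{187}\right)\right)} = \frac{1}{- \frac{1}{681} + \left(110 - \frac{32169}{36091}\right)} = \frac{1}{- \frac{1}{681} + \frac{3937841}{36091}} = \frac{1}{\frac{2681633630}{24577971}} = \frac{24577971}{2681633630}$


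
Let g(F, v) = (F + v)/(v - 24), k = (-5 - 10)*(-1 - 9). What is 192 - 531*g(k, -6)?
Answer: 13704/5 ≈ 2740.8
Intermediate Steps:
k = 150 (k = -15*(-10) = 150)
g(F, v) = (F + v)/(-24 + v)
192 - 531*g(k, -6) = 192 - 531*(150 - 6)/(-24 - 6) = 192 - 531*144/(-30) = 192 - (-177)*144/10 = 192 - 531*(-24/5) = 192 + 12744/5 = 13704/5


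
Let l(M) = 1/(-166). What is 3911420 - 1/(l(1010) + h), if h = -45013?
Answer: 29226752155946/7472159 ≈ 3.9114e+6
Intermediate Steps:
l(M) = -1/166
3911420 - 1/(l(1010) + h) = 3911420 - 1/(-1/166 - 45013) = 3911420 - 1/(-7472159/166) = 3911420 - 1*(-166/7472159) = 3911420 + 166/7472159 = 29226752155946/7472159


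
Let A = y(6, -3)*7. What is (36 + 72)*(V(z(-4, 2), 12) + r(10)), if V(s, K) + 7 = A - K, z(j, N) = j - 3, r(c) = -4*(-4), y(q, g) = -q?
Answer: -4860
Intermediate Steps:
r(c) = 16
A = -42 (A = -1*6*7 = -6*7 = -42)
z(j, N) = -3 + j
V(s, K) = -49 - K (V(s, K) = -7 + (-42 - K) = -49 - K)
(36 + 72)*(V(z(-4, 2), 12) + r(10)) = (36 + 72)*((-49 - 1*12) + 16) = 108*((-49 - 12) + 16) = 108*(-61 + 16) = 108*(-45) = -4860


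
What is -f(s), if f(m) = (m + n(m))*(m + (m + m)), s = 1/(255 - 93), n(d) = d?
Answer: -1/4374 ≈ -0.00022862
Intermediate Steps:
s = 1/162 ≈ 0.0061728
f(m) = 6*m² (f(m) = (m + m)*(m + (m + m)) = (2*m)*(m + 2*m) = (2*m)*(3*m) = 6*m²)
-f(s) = -6*(1/162)² = -6/26244 = -1*1/4374 = -1/4374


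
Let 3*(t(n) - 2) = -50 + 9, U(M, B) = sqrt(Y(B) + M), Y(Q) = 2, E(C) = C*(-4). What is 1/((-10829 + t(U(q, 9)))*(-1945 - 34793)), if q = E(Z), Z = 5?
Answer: 1/398264412 ≈ 2.5109e-9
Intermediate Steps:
E(C) = -4*C
q = -20 (q = -4*5 = -20)
U(M, B) = sqrt(2 + M)
t(n) = -35/3 (t(n) = 2 + (-50 + 9)/3 = 2 + (1/3)*(-41) = 2 - 41/3 = -35/3)
1/((-10829 + t(U(q, 9)))*(-1945 - 34793)) = 1/((-10829 - 35/3)*(-1945 - 34793)) = 1/(-32522/3*(-36738)) = 1/398264412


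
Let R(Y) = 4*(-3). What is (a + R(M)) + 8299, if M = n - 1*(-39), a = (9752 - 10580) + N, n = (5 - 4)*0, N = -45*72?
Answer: 4219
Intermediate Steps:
N = -3240
n = 0 (n = 1*0 = 0)
a = -4068 (a = (9752 - 10580) - 3240 = -828 - 3240 = -4068)
M = 39 (M = 0 - 1*(-39) = 0 + 39 = 39)
R(Y) = -12
(a + R(M)) + 8299 = (-4068 - 12) + 8299 = -4080 + 8299 = 4219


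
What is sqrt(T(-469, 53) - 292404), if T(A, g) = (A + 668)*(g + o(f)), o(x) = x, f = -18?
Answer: 11*I*sqrt(2359) ≈ 534.26*I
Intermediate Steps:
T(A, g) = (-18 + g)*(668 + A) (T(A, g) = (A + 668)*(g - 18) = (668 + A)*(-18 + g) = (-18 + g)*(668 + A))
sqrt(T(-469, 53) - 292404) = sqrt((-12024 - 18*(-469) + 668*53 - 469*53) - 292404) = sqrt((-12024 + 8442 + 35404 - 24857) - 292404) = sqrt(6965 - 292404) = sqrt(-285439) = 11*I*sqrt(2359)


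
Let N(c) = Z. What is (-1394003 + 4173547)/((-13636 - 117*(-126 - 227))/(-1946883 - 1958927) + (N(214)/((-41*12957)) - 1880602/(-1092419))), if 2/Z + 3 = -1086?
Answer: 1372208490655155544872949776/846376563061058534077 ≈ 1.6213e+6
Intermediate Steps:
Z = -2/1089 (Z = 2/(-3 - 1086) = 2/(-1089) = 2*(-1/1089) = -2/1089 ≈ -0.0018365)
N(c) = -2/1089
(-1394003 + 4173547)/((-13636 - 117*(-126 - 227))/(-1946883 - 1958927) + (N(214)/((-41*12957)) - 1880602/(-1092419))) = (-1394003 + 4173547)/((-13636 - 117*(-126 - 227))/(-1946883 - 1958927) + (-2/(1089*((-41*12957))) - 1880602/(-1092419))) = 2779544/((-13636 - 117*(-353))/(-3905810) + (-2/1089/(-531237) - 1880602*(-1/1092419))) = 2779544/((-13636 + 41301)*(-1/3905810) + (-2/1089*(-1/531237) + 1880602/1092419)) = 2779544/(27665*(-1/3905810) + (2/578517093 + 1880602/1092419)) = 2779544/(-5533/781162 + 1087960404314824/631983064217967) = 2779544/(846376563061058534077/493681154410635537654) = 2779544*(493681154410635537654/846376563061058534077) = 1372208490655155544872949776/846376563061058534077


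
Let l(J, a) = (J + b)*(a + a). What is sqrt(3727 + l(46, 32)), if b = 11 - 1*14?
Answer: sqrt(6479) ≈ 80.492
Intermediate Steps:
b = -3 (b = 11 - 14 = -3)
l(J, a) = 2*a*(-3 + J) (l(J, a) = (J - 3)*(a + a) = (-3 + J)*(2*a) = 2*a*(-3 + J))
sqrt(3727 + l(46, 32)) = sqrt(3727 + 2*32*(-3 + 46)) = sqrt(3727 + 2*32*43) = sqrt(3727 + 2752) = sqrt(6479)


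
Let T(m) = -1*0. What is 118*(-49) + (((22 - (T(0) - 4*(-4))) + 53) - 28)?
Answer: -5751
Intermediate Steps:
T(m) = 0
118*(-49) + (((22 - (T(0) - 4*(-4))) + 53) - 28) = 118*(-49) + (((22 - (0 - 4*(-4))) + 53) - 28) = -5782 + (((22 - (0 + 16)) + 53) - 28) = -5782 + (((22 - 1*16) + 53) - 28) = -5782 + (((22 - 16) + 53) - 28) = -5782 + ((6 + 53) - 28) = -5782 + (59 - 28) = -5782 + 31 = -5751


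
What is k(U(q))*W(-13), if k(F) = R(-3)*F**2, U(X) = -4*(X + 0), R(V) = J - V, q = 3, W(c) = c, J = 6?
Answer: -16848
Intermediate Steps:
R(V) = 6 - V
U(X) = -4*X
k(F) = 9*F**2 (k(F) = (6 - 1*(-3))*F**2 = (6 + 3)*F**2 = 9*F**2)
k(U(q))*W(-13) = (9*(-4*3)**2)*(-13) = (9*(-12)**2)*(-13) = (9*144)*(-13) = 1296*(-13) = -16848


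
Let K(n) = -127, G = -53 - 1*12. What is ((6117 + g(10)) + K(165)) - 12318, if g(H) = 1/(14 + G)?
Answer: -322729/51 ≈ -6328.0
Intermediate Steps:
G = -65 (G = -53 - 12 = -65)
g(H) = -1/51 (g(H) = 1/(14 - 65) = 1/(-51) = -1/51)
((6117 + g(10)) + K(165)) - 12318 = ((6117 - 1/51) - 127) - 12318 = (311966/51 - 127) - 12318 = 305489/51 - 12318 = -322729/51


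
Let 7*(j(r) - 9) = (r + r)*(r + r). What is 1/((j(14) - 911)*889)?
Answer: -1/702310 ≈ -1.4239e-6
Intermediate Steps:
j(r) = 9 + 4*r**2/7 (j(r) = 9 + ((r + r)*(r + r))/7 = 9 + ((2*r)*(2*r))/7 = 9 + (4*r**2)/7 = 9 + 4*r**2/7)
1/((j(14) - 911)*889) = 1/((9 + (4/7)*14**2) - 911*889) = (1/889)/((9 + (4/7)*196) - 911) = (1/889)/((9 + 112) - 911) = (1/889)/(121 - 911) = (1/889)/(-790) = -1/790*1/889 = -1/702310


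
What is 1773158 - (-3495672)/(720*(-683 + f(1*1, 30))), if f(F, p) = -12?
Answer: 12323399549/6950 ≈ 1.7732e+6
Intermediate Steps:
1773158 - (-3495672)/(720*(-683 + f(1*1, 30))) = 1773158 - (-3495672)/(720*(-683 - 12)) = 1773158 - (-3495672)/(720*(-695)) = 1773158 - (-3495672)/(-500400) = 1773158 - (-3495672)*(-1)/500400 = 1773158 - 1*48551/6950 = 1773158 - 48551/6950 = 12323399549/6950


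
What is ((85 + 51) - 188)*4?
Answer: -208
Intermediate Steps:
((85 + 51) - 188)*4 = (136 - 188)*4 = -52*4 = -208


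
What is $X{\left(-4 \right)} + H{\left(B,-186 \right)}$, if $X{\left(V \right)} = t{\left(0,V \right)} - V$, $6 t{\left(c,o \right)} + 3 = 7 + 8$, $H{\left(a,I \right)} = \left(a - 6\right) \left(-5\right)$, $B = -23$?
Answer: $151$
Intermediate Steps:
$H{\left(a,I \right)} = 30 - 5 a$ ($H{\left(a,I \right)} = \left(-6 + a\right) \left(-5\right) = 30 - 5 a$)
$t{\left(c,o \right)} = 2$ ($t{\left(c,o \right)} = - \frac{1}{2} + \frac{7 + 8}{6} = - \frac{1}{2} + \frac{1}{6} \cdot 15 = - \frac{1}{2} + \frac{5}{2} = 2$)
$X{\left(V \right)} = 2 - V$
$X{\left(-4 \right)} + H{\left(B,-186 \right)} = \left(2 - -4\right) + \left(30 - -115\right) = \left(2 + 4\right) + \left(30 + 115\right) = 6 + 145 = 151$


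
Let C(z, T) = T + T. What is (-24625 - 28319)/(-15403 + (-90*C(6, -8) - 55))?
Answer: 26472/7009 ≈ 3.7769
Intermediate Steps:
C(z, T) = 2*T
(-24625 - 28319)/(-15403 + (-90*C(6, -8) - 55)) = (-24625 - 28319)/(-15403 + (-180*(-8) - 55)) = -52944/(-15403 + (-90*(-16) - 55)) = -52944/(-15403 + (1440 - 55)) = -52944/(-15403 + 1385) = -52944/(-14018) = -52944*(-1/14018) = 26472/7009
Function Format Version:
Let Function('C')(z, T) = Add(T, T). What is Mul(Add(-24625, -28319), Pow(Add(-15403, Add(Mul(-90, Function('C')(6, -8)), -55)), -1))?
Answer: Rational(26472, 7009) ≈ 3.7769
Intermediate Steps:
Function('C')(z, T) = Mul(2, T)
Mul(Add(-24625, -28319), Pow(Add(-15403, Add(Mul(-90, Function('C')(6, -8)), -55)), -1)) = Mul(Add(-24625, -28319), Pow(Add(-15403, Add(Mul(-90, Mul(2, -8)), -55)), -1)) = Mul(-52944, Pow(Add(-15403, Add(Mul(-90, -16), -55)), -1)) = Mul(-52944, Pow(Add(-15403, Add(1440, -55)), -1)) = Mul(-52944, Pow(Add(-15403, 1385), -1)) = Mul(-52944, Pow(-14018, -1)) = Mul(-52944, Rational(-1, 14018)) = Rational(26472, 7009)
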